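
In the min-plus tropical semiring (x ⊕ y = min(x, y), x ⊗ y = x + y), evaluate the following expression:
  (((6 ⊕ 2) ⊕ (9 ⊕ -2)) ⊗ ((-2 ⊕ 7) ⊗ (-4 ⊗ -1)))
(((6 ⊕ 2) ⊕ (9 ⊕ -2)) ⊗ ((-2 ⊕ 7) ⊗ (-4 ⊗ -1))) = -9

Expand innermost to outermost. Recall ⊕ takes the minimum of its arguments and ⊗ takes their sum. Working out the expression (((6 ⊕ 2) ⊕ (9 ⊕ -2)) ⊗ ((-2 ⊕ 7) ⊗ (-4 ⊗ -1))) gives -9.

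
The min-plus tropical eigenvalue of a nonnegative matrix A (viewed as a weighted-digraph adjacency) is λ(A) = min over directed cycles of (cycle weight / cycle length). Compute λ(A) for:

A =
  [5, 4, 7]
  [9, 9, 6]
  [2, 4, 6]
λ(A) = 4

Enumerate directed cycles and compute their means (weight / length). Sample:
  cycle 0 → 0: weight = 5, length = 1, mean = 5/1 ≈ 5.000
  cycle 1 → 1: weight = 9, length = 1, mean = 9/1 ≈ 9.000
  cycle 2 → 2: weight = 6, length = 1, mean = 6/1 ≈ 6.000
  cycle 0 → 1 → 0: weight = 13, length = 2, mean = 13/2 ≈ 6.500
  cycle 0 → 2 → 0: weight = 9, length = 2, mean = 9/2 ≈ 4.500
  cycle 1 → 0 → 1: weight = 13, length = 2, mean = 13/2 ≈ 6.500
Minimum mean = 4.000, attained e.g. along the cycle 0 → 1 → 2 → 0 with weight 12 and length 3. So λ(A) = 12/3 = 4.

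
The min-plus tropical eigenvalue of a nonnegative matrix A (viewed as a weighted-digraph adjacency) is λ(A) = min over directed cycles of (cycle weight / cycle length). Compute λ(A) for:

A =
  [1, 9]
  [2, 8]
λ(A) = 1

Enumerate directed cycles and compute their means (weight / length). Sample:
  cycle 0 → 0: weight = 1, length = 1, mean = 1/1 ≈ 1.000
  cycle 1 → 1: weight = 8, length = 1, mean = 8/1 ≈ 8.000
  cycle 0 → 1 → 0: weight = 11, length = 2, mean = 11/2 ≈ 5.500
  cycle 1 → 0 → 1: weight = 11, length = 2, mean = 11/2 ≈ 5.500
Minimum mean = 1.000, attained e.g. along the cycle 0 → 0 with weight 1 and length 1. So λ(A) = 1/1 = 1.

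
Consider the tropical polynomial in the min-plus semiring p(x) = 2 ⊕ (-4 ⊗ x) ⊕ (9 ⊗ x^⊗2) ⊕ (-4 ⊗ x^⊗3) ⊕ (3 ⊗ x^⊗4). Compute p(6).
p(6) = 2

A tropical monomial a ⊗ x^⊗i evaluates to a + i · x. Evaluating each term at x = 6:
  Term 0 contributes 2 + 0 · 6 = 2
  Term 1 contributes -4 + 1 · 6 = 2
  Term 2 contributes 9 + 2 · 6 = 21
  Term 3 contributes -4 + 3 · 6 = 14
  Term 4 contributes 3 + 4 · 6 = 27
p(6) = ⊕ of these = min[2, 2, 21, 14, 27] = 2.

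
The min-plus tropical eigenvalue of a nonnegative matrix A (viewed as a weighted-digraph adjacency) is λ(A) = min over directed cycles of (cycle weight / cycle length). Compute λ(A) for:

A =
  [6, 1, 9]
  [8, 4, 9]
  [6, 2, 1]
λ(A) = 1

Enumerate directed cycles and compute their means (weight / length). Sample:
  cycle 0 → 0: weight = 6, length = 1, mean = 6/1 ≈ 6.000
  cycle 1 → 1: weight = 4, length = 1, mean = 4/1 ≈ 4.000
  cycle 2 → 2: weight = 1, length = 1, mean = 1/1 ≈ 1.000
  cycle 0 → 1 → 0: weight = 9, length = 2, mean = 9/2 ≈ 4.500
  cycle 0 → 2 → 0: weight = 15, length = 2, mean = 15/2 ≈ 7.500
  cycle 1 → 0 → 1: weight = 9, length = 2, mean = 9/2 ≈ 4.500
Minimum mean = 1.000, attained e.g. along the cycle 2 → 2 with weight 1 and length 1. So λ(A) = 1/1 = 1.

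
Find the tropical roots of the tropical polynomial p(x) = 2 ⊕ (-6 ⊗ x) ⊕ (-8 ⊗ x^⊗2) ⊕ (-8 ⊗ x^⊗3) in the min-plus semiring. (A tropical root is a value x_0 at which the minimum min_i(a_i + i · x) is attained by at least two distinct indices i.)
Roots: {0, 2, 8}

Each tropical root is a break point of the lower envelope of the lines y = a_i + i · x (there are 4 lines, with slopes 0, 1, ..., 3). Only the lines that attain the minimum somewhere contribute to roots; other lines are dominated. Here the surviving (envelope) indices are i = 3, i = 2, i = 1, i = 0.
Intersections between consecutive envelope lines give the roots: for adjacent envelope indices i < j the intersection is x = (a_i − a_j) / (j − i). Reading off the sorted break points: {0, 2, 8}.
Verification: at each break x_0, at least two indices attain the minimum of min_i(a_i + i · x_0).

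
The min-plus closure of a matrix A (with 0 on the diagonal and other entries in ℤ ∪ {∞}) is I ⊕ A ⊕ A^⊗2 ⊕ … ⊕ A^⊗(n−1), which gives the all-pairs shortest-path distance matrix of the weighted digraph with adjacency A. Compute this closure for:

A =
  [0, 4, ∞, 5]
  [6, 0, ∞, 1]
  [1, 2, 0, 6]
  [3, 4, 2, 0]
Closure =
  [0, 4, 7, 5]
  [4, 0, 3, 1]
  [1, 2, 0, 3]
  [3, 4, 2, 0]

This is the Floyd-Warshall all-pairs shortest-path computation. For each intermediate vertex k = 0, 1, …, 3, update dist[i][j] ← min(dist[i][j], dist[i][k] + dist[k][j]). The final matrix gives, for each (i, j), the minimum total weight of any directed path from i to j (possibly empty when i = j).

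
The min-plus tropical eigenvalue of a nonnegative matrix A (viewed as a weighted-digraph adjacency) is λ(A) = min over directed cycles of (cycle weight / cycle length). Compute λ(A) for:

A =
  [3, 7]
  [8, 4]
λ(A) = 3

Enumerate directed cycles and compute their means (weight / length). Sample:
  cycle 0 → 0: weight = 3, length = 1, mean = 3/1 ≈ 3.000
  cycle 1 → 1: weight = 4, length = 1, mean = 4/1 ≈ 4.000
  cycle 0 → 1 → 0: weight = 15, length = 2, mean = 15/2 ≈ 7.500
  cycle 1 → 0 → 1: weight = 15, length = 2, mean = 15/2 ≈ 7.500
Minimum mean = 3.000, attained e.g. along the cycle 0 → 0 with weight 3 and length 1. So λ(A) = 3/1 = 3.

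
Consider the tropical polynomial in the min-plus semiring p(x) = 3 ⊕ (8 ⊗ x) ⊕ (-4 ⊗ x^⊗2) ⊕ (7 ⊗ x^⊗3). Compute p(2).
p(2) = 0

A tropical monomial a ⊗ x^⊗i evaluates to a + i · x. Evaluating each term at x = 2:
  Term 0 contributes 3 + 0 · 2 = 3
  Term 1 contributes 8 + 1 · 2 = 10
  Term 2 contributes -4 + 2 · 2 = 0
  Term 3 contributes 7 + 3 · 2 = 13
p(2) = ⊕ of these = min[3, 10, 0, 13] = 0.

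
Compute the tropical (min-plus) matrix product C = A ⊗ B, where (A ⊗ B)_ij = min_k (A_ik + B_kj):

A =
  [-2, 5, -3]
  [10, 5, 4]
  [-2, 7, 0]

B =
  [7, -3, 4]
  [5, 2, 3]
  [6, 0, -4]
A ⊗ B =
  [3, -5, -7]
  [10, 4, 0]
  [5, -5, -4]

Apply the min-plus product entry-by-entry:
  C[0][0] = min over k of (A[0][0] + B[0][0] = -2 + 7 = 5, A[0][1] + B[1][0] = 5 + 5 = 10, A[0][2] + B[2][0] = -3 + 6 = 3) = 3 (attained at k = 2)
  C[0][1] = min over k of (A[0][0] + B[0][1] = -2 + -3 = -5, A[0][1] + B[1][1] = 5 + 2 = 7, A[0][2] + B[2][1] = -3 + 0 = -3) = -5 (attained at k = 0)
  C[0][2] = min over k of (A[0][0] + B[0][2] = -2 + 4 = 2, A[0][1] + B[1][2] = 5 + 3 = 8, A[0][2] + B[2][2] = -3 + -4 = -7) = -7 (attained at k = 2)
  C[1][0] = min over k of (A[1][0] + B[0][0] = 10 + 7 = 17, A[1][1] + B[1][0] = 5 + 5 = 10, A[1][2] + B[2][0] = 4 + 6 = 10) = 10 (attained at k = 1)
  C[1][1] = min over k of (A[1][0] + B[0][1] = 10 + -3 = 7, A[1][1] + B[1][1] = 5 + 2 = 7, A[1][2] + B[2][1] = 4 + 0 = 4) = 4 (attained at k = 2)
  C[1][2] = min over k of (A[1][0] + B[0][2] = 10 + 4 = 14, A[1][1] + B[1][2] = 5 + 3 = 8, A[1][2] + B[2][2] = 4 + -4 = 0) = 0 (attained at k = 2)
  C[2][0] = min over k of (A[2][0] + B[0][0] = -2 + 7 = 5, A[2][1] + B[1][0] = 7 + 5 = 12, A[2][2] + B[2][0] = 0 + 6 = 6) = 5 (attained at k = 0)
  C[2][1] = min over k of (A[2][0] + B[0][1] = -2 + -3 = -5, A[2][1] + B[1][1] = 7 + 2 = 9, A[2][2] + B[2][1] = 0 + 0 = 0) = -5 (attained at k = 0)
  C[2][2] = min over k of (A[2][0] + B[0][2] = -2 + 4 = 2, A[2][1] + B[1][2] = 7 + 3 = 10, A[2][2] + B[2][2] = 0 + -4 = -4) = -4 (attained at k = 2)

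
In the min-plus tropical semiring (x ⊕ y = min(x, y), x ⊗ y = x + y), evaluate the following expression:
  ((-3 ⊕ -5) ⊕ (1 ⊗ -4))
((-3 ⊕ -5) ⊕ (1 ⊗ -4)) = -5

Expand innermost to outermost. Recall ⊕ takes the minimum of its arguments and ⊗ takes their sum. Working out the expression ((-3 ⊕ -5) ⊕ (1 ⊗ -4)) gives -5.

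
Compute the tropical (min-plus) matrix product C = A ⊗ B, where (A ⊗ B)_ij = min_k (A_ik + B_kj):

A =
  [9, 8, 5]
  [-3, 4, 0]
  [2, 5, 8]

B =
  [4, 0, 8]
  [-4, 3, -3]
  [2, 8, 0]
A ⊗ B =
  [4, 9, 5]
  [0, -3, 0]
  [1, 2, 2]

Apply the min-plus product entry-by-entry:
  C[0][0] = min over k of (A[0][0] + B[0][0] = 9 + 4 = 13, A[0][1] + B[1][0] = 8 + -4 = 4, A[0][2] + B[2][0] = 5 + 2 = 7) = 4 (attained at k = 1)
  C[0][1] = min over k of (A[0][0] + B[0][1] = 9 + 0 = 9, A[0][1] + B[1][1] = 8 + 3 = 11, A[0][2] + B[2][1] = 5 + 8 = 13) = 9 (attained at k = 0)
  C[0][2] = min over k of (A[0][0] + B[0][2] = 9 + 8 = 17, A[0][1] + B[1][2] = 8 + -3 = 5, A[0][2] + B[2][2] = 5 + 0 = 5) = 5 (attained at k = 1)
  C[1][0] = min over k of (A[1][0] + B[0][0] = -3 + 4 = 1, A[1][1] + B[1][0] = 4 + -4 = 0, A[1][2] + B[2][0] = 0 + 2 = 2) = 0 (attained at k = 1)
  C[1][1] = min over k of (A[1][0] + B[0][1] = -3 + 0 = -3, A[1][1] + B[1][1] = 4 + 3 = 7, A[1][2] + B[2][1] = 0 + 8 = 8) = -3 (attained at k = 0)
  C[1][2] = min over k of (A[1][0] + B[0][2] = -3 + 8 = 5, A[1][1] + B[1][2] = 4 + -3 = 1, A[1][2] + B[2][2] = 0 + 0 = 0) = 0 (attained at k = 2)
  C[2][0] = min over k of (A[2][0] + B[0][0] = 2 + 4 = 6, A[2][1] + B[1][0] = 5 + -4 = 1, A[2][2] + B[2][0] = 8 + 2 = 10) = 1 (attained at k = 1)
  C[2][1] = min over k of (A[2][0] + B[0][1] = 2 + 0 = 2, A[2][1] + B[1][1] = 5 + 3 = 8, A[2][2] + B[2][1] = 8 + 8 = 16) = 2 (attained at k = 0)
  C[2][2] = min over k of (A[2][0] + B[0][2] = 2 + 8 = 10, A[2][1] + B[1][2] = 5 + -3 = 2, A[2][2] + B[2][2] = 8 + 0 = 8) = 2 (attained at k = 1)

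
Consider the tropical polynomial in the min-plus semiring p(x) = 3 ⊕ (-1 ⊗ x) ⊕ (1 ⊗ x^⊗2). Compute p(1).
p(1) = 0

A tropical monomial a ⊗ x^⊗i evaluates to a + i · x. Evaluating each term at x = 1:
  Term 0 contributes 3 + 0 · 1 = 3
  Term 1 contributes -1 + 1 · 1 = 0
  Term 2 contributes 1 + 2 · 1 = 3
p(1) = ⊕ of these = min[3, 0, 3] = 0.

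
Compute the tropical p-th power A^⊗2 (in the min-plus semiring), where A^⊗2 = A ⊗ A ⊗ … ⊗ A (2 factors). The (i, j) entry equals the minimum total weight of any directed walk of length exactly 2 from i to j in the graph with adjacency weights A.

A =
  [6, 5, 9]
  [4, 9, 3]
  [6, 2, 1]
A^⊗2 =
  [9, 11, 8]
  [9, 5, 4]
  [6, 3, 2]

Each entry (A^⊗2)_ij equals the minimum over all length-2 walks i = v_0 → v_1 → … → v_2 = j of Σ_t A[v_t][v_{t+1}]. For example, for (i, j) = (0, 2) we minimise over 3 possible intermediate vertex sequences; the minimum is 8, attained along the walk 0 → 1 → 2.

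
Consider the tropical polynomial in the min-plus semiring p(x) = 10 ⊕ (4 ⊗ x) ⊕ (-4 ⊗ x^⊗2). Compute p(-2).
p(-2) = -8

A tropical monomial a ⊗ x^⊗i evaluates to a + i · x. Evaluating each term at x = -2:
  Term 0 contributes 10 + 0 · -2 = 10
  Term 1 contributes 4 + 1 · -2 = 2
  Term 2 contributes -4 + 2 · -2 = -8
p(-2) = ⊕ of these = min[10, 2, -8] = -8.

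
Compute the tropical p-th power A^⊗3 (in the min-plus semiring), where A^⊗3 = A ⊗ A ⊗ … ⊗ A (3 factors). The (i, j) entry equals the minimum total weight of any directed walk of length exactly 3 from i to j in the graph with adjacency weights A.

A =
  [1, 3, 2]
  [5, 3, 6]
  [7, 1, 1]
A^⊗3 =
  [3, 4, 4]
  [7, 8, 8]
  [7, 3, 3]

Each entry (A^⊗3)_ij equals the minimum over all length-3 walks i = v_0 → v_1 → … → v_3 = j of Σ_t A[v_t][v_{t+1}]. For example, for (i, j) = (0, 2) we minimise over 9 possible intermediate vertex sequences; the minimum is 4, attained along the walk 0 → 0 → 0 → 2.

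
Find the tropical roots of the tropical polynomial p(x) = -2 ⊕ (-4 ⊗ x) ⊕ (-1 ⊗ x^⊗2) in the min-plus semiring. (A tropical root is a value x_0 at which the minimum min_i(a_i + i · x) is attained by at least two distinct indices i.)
Roots: {-3, 2}

Each tropical root is a break point of the lower envelope of the lines y = a_i + i · x (there are 3 lines, with slopes 0, 1, ..., 2). Only the lines that attain the minimum somewhere contribute to roots; other lines are dominated. Here the surviving (envelope) indices are i = 2, i = 1, i = 0.
Intersections between consecutive envelope lines give the roots: for adjacent envelope indices i < j the intersection is x = (a_i − a_j) / (j − i). Reading off the sorted break points: {-3, 2}.
Verification: at each break x_0, at least two indices attain the minimum of min_i(a_i + i · x_0).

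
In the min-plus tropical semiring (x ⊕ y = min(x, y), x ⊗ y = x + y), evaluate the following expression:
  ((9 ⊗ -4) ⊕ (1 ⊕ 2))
((9 ⊗ -4) ⊕ (1 ⊕ 2)) = 1

Expand innermost to outermost. Recall ⊕ takes the minimum of its arguments and ⊗ takes their sum. Working out the expression ((9 ⊗ -4) ⊕ (1 ⊕ 2)) gives 1.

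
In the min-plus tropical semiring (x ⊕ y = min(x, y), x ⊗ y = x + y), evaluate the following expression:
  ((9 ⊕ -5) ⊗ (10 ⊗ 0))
((9 ⊕ -5) ⊗ (10 ⊗ 0)) = 5

Expand innermost to outermost. Recall ⊕ takes the minimum of its arguments and ⊗ takes their sum. Working out the expression ((9 ⊕ -5) ⊗ (10 ⊗ 0)) gives 5.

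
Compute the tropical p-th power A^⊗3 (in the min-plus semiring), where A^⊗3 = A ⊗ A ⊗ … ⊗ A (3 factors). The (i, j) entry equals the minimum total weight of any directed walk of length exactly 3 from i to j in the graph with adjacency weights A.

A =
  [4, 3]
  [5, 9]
A^⊗3 =
  [12, 11]
  [13, 12]

Each entry (A^⊗3)_ij equals the minimum over all length-3 walks i = v_0 → v_1 → … → v_3 = j of Σ_t A[v_t][v_{t+1}]. For example, for (i, j) = (0, 1) we minimise over 4 possible intermediate vertex sequences; the minimum is 11, attained along the walk 0 → 0 → 0 → 1.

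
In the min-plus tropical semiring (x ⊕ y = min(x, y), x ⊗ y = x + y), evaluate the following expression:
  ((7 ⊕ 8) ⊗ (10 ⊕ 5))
((7 ⊕ 8) ⊗ (10 ⊕ 5)) = 12

Expand innermost to outermost. Recall ⊕ takes the minimum of its arguments and ⊗ takes their sum. Working out the expression ((7 ⊕ 8) ⊗ (10 ⊕ 5)) gives 12.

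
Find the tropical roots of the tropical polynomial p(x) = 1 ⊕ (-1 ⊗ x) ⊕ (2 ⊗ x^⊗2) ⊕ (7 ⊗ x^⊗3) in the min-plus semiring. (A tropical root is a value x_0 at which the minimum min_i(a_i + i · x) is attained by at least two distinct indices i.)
Roots: {-5, -3, 2}

Each tropical root is a break point of the lower envelope of the lines y = a_i + i · x (there are 4 lines, with slopes 0, 1, ..., 3). Only the lines that attain the minimum somewhere contribute to roots; other lines are dominated. Here the surviving (envelope) indices are i = 3, i = 2, i = 1, i = 0.
Intersections between consecutive envelope lines give the roots: for adjacent envelope indices i < j the intersection is x = (a_i − a_j) / (j − i). Reading off the sorted break points: {-5, -3, 2}.
Verification: at each break x_0, at least two indices attain the minimum of min_i(a_i + i · x_0).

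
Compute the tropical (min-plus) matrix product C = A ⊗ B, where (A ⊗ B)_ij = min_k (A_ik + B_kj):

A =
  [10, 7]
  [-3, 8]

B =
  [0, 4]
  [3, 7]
A ⊗ B =
  [10, 14]
  [-3, 1]

Apply the min-plus product entry-by-entry:
  C[0][0] = min over k of (A[0][0] + B[0][0] = 10 + 0 = 10, A[0][1] + B[1][0] = 7 + 3 = 10) = 10 (attained at k = 0)
  C[0][1] = min over k of (A[0][0] + B[0][1] = 10 + 4 = 14, A[0][1] + B[1][1] = 7 + 7 = 14) = 14 (attained at k = 0)
  C[1][0] = min over k of (A[1][0] + B[0][0] = -3 + 0 = -3, A[1][1] + B[1][0] = 8 + 3 = 11) = -3 (attained at k = 0)
  C[1][1] = min over k of (A[1][0] + B[0][1] = -3 + 4 = 1, A[1][1] + B[1][1] = 8 + 7 = 15) = 1 (attained at k = 0)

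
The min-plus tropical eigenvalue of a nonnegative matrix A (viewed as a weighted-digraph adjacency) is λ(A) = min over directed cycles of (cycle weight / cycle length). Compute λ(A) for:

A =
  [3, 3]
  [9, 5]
λ(A) = 3

Enumerate directed cycles and compute their means (weight / length). Sample:
  cycle 0 → 0: weight = 3, length = 1, mean = 3/1 ≈ 3.000
  cycle 1 → 1: weight = 5, length = 1, mean = 5/1 ≈ 5.000
  cycle 0 → 1 → 0: weight = 12, length = 2, mean = 12/2 ≈ 6.000
  cycle 1 → 0 → 1: weight = 12, length = 2, mean = 12/2 ≈ 6.000
Minimum mean = 3.000, attained e.g. along the cycle 0 → 0 with weight 3 and length 1. So λ(A) = 3/1 = 3.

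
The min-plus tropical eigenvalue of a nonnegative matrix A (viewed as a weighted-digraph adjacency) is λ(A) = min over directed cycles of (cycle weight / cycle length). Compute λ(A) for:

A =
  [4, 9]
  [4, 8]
λ(A) = 4

Enumerate directed cycles and compute their means (weight / length). Sample:
  cycle 0 → 0: weight = 4, length = 1, mean = 4/1 ≈ 4.000
  cycle 1 → 1: weight = 8, length = 1, mean = 8/1 ≈ 8.000
  cycle 0 → 1 → 0: weight = 13, length = 2, mean = 13/2 ≈ 6.500
  cycle 1 → 0 → 1: weight = 13, length = 2, mean = 13/2 ≈ 6.500
Minimum mean = 4.000, attained e.g. along the cycle 0 → 0 with weight 4 and length 1. So λ(A) = 4/1 = 4.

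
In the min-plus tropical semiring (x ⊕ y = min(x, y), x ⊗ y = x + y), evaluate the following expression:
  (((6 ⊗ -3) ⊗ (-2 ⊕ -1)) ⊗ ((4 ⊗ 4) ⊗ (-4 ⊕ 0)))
(((6 ⊗ -3) ⊗ (-2 ⊕ -1)) ⊗ ((4 ⊗ 4) ⊗ (-4 ⊕ 0))) = 5

Expand innermost to outermost. Recall ⊕ takes the minimum of its arguments and ⊗ takes their sum. Working out the expression (((6 ⊗ -3) ⊗ (-2 ⊕ -1)) ⊗ ((4 ⊗ 4) ⊗ (-4 ⊕ 0))) gives 5.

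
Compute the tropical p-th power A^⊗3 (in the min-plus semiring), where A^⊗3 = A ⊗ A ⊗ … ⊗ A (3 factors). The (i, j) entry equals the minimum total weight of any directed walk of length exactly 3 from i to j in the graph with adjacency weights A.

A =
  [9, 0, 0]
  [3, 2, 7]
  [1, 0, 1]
A^⊗3 =
  [2, 1, 1]
  [4, 3, 4]
  [2, 1, 2]

Each entry (A^⊗3)_ij equals the minimum over all length-3 walks i = v_0 → v_1 → … → v_3 = j of Σ_t A[v_t][v_{t+1}]. For example, for (i, j) = (0, 2) we minimise over 9 possible intermediate vertex sequences; the minimum is 1, attained along the walk 0 → 2 → 0 → 2.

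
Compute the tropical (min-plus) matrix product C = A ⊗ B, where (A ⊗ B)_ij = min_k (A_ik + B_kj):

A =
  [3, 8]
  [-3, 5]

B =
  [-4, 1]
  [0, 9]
A ⊗ B =
  [-1, 4]
  [-7, -2]

Apply the min-plus product entry-by-entry:
  C[0][0] = min over k of (A[0][0] + B[0][0] = 3 + -4 = -1, A[0][1] + B[1][0] = 8 + 0 = 8) = -1 (attained at k = 0)
  C[0][1] = min over k of (A[0][0] + B[0][1] = 3 + 1 = 4, A[0][1] + B[1][1] = 8 + 9 = 17) = 4 (attained at k = 0)
  C[1][0] = min over k of (A[1][0] + B[0][0] = -3 + -4 = -7, A[1][1] + B[1][0] = 5 + 0 = 5) = -7 (attained at k = 0)
  C[1][1] = min over k of (A[1][0] + B[0][1] = -3 + 1 = -2, A[1][1] + B[1][1] = 5 + 9 = 14) = -2 (attained at k = 0)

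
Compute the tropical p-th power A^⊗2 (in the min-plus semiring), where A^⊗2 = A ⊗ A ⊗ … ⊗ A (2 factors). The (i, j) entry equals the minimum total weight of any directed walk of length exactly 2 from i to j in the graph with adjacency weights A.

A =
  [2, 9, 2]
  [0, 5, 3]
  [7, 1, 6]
A^⊗2 =
  [4, 3, 4]
  [2, 4, 2]
  [1, 6, 4]

Each entry (A^⊗2)_ij equals the minimum over all length-2 walks i = v_0 → v_1 → … → v_2 = j of Σ_t A[v_t][v_{t+1}]. For example, for (i, j) = (0, 2) we minimise over 3 possible intermediate vertex sequences; the minimum is 4, attained along the walk 0 → 0 → 2.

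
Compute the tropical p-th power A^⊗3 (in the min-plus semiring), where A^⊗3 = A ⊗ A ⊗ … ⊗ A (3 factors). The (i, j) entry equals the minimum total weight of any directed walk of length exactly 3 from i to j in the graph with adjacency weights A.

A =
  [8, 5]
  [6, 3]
A^⊗3 =
  [14, 11]
  [12, 9]

Each entry (A^⊗3)_ij equals the minimum over all length-3 walks i = v_0 → v_1 → … → v_3 = j of Σ_t A[v_t][v_{t+1}]. For example, for (i, j) = (0, 1) we minimise over 4 possible intermediate vertex sequences; the minimum is 11, attained along the walk 0 → 1 → 1 → 1.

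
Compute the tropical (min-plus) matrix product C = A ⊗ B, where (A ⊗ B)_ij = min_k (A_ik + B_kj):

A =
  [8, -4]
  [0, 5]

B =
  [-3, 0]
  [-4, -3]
A ⊗ B =
  [-8, -7]
  [-3, 0]

Apply the min-plus product entry-by-entry:
  C[0][0] = min over k of (A[0][0] + B[0][0] = 8 + -3 = 5, A[0][1] + B[1][0] = -4 + -4 = -8) = -8 (attained at k = 1)
  C[0][1] = min over k of (A[0][0] + B[0][1] = 8 + 0 = 8, A[0][1] + B[1][1] = -4 + -3 = -7) = -7 (attained at k = 1)
  C[1][0] = min over k of (A[1][0] + B[0][0] = 0 + -3 = -3, A[1][1] + B[1][0] = 5 + -4 = 1) = -3 (attained at k = 0)
  C[1][1] = min over k of (A[1][0] + B[0][1] = 0 + 0 = 0, A[1][1] + B[1][1] = 5 + -3 = 2) = 0 (attained at k = 0)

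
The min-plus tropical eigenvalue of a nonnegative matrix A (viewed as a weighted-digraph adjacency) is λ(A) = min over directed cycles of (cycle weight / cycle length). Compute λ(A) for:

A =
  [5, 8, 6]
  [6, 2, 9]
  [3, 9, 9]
λ(A) = 2

Enumerate directed cycles and compute their means (weight / length). Sample:
  cycle 0 → 0: weight = 5, length = 1, mean = 5/1 ≈ 5.000
  cycle 1 → 1: weight = 2, length = 1, mean = 2/1 ≈ 2.000
  cycle 2 → 2: weight = 9, length = 1, mean = 9/1 ≈ 9.000
  cycle 0 → 1 → 0: weight = 14, length = 2, mean = 14/2 ≈ 7.000
  cycle 0 → 2 → 0: weight = 9, length = 2, mean = 9/2 ≈ 4.500
  cycle 1 → 0 → 1: weight = 14, length = 2, mean = 14/2 ≈ 7.000
Minimum mean = 2.000, attained e.g. along the cycle 1 → 1 with weight 2 and length 1. So λ(A) = 2/1 = 2.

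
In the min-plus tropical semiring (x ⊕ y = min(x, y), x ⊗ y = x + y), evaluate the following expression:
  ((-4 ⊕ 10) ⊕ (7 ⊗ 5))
((-4 ⊕ 10) ⊕ (7 ⊗ 5)) = -4

Expand innermost to outermost. Recall ⊕ takes the minimum of its arguments and ⊗ takes their sum. Working out the expression ((-4 ⊕ 10) ⊕ (7 ⊗ 5)) gives -4.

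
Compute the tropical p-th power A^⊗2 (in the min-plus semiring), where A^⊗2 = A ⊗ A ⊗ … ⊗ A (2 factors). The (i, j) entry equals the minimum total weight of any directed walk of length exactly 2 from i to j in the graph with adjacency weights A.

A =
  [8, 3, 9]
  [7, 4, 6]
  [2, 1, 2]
A^⊗2 =
  [10, 7, 9]
  [8, 7, 8]
  [4, 3, 4]

Each entry (A^⊗2)_ij equals the minimum over all length-2 walks i = v_0 → v_1 → … → v_2 = j of Σ_t A[v_t][v_{t+1}]. For example, for (i, j) = (0, 2) we minimise over 3 possible intermediate vertex sequences; the minimum is 9, attained along the walk 0 → 1 → 2.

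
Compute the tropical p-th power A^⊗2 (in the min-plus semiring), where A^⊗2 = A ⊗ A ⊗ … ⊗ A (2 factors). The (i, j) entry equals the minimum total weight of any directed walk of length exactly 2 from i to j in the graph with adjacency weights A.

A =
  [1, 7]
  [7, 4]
A^⊗2 =
  [2, 8]
  [8, 8]

Each entry (A^⊗2)_ij equals the minimum over all length-2 walks i = v_0 → v_1 → … → v_2 = j of Σ_t A[v_t][v_{t+1}]. For example, for (i, j) = (0, 1) we minimise over 2 possible intermediate vertex sequences; the minimum is 8, attained along the walk 0 → 0 → 1.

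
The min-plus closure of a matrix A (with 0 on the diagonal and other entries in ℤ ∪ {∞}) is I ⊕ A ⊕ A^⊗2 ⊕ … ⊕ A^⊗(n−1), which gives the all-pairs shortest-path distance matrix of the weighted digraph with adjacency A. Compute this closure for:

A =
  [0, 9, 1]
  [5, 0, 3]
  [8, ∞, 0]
Closure =
  [0, 9, 1]
  [5, 0, 3]
  [8, 17, 0]

This is the Floyd-Warshall all-pairs shortest-path computation. For each intermediate vertex k = 0, 1, …, 2, update dist[i][j] ← min(dist[i][j], dist[i][k] + dist[k][j]). The final matrix gives, for each (i, j), the minimum total weight of any directed path from i to j (possibly empty when i = j).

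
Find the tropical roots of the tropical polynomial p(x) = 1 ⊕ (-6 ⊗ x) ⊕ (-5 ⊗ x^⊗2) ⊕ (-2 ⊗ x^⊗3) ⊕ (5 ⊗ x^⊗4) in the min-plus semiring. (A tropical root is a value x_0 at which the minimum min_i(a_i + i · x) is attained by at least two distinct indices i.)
Roots: {-7, -3, -1, 7}

Each tropical root is a break point of the lower envelope of the lines y = a_i + i · x (there are 5 lines, with slopes 0, 1, ..., 4). Only the lines that attain the minimum somewhere contribute to roots; other lines are dominated. Here the surviving (envelope) indices are i = 4, i = 3, i = 2, i = 1, i = 0.
Intersections between consecutive envelope lines give the roots: for adjacent envelope indices i < j the intersection is x = (a_i − a_j) / (j − i). Reading off the sorted break points: {-7, -3, -1, 7}.
Verification: at each break x_0, at least two indices attain the minimum of min_i(a_i + i · x_0).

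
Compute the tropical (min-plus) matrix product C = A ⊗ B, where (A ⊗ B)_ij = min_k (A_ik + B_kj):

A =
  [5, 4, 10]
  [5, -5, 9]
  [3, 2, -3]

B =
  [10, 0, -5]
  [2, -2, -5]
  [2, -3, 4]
A ⊗ B =
  [6, 2, -1]
  [-3, -7, -10]
  [-1, -6, -3]

Apply the min-plus product entry-by-entry:
  C[0][0] = min over k of (A[0][0] + B[0][0] = 5 + 10 = 15, A[0][1] + B[1][0] = 4 + 2 = 6, A[0][2] + B[2][0] = 10 + 2 = 12) = 6 (attained at k = 1)
  C[0][1] = min over k of (A[0][0] + B[0][1] = 5 + 0 = 5, A[0][1] + B[1][1] = 4 + -2 = 2, A[0][2] + B[2][1] = 10 + -3 = 7) = 2 (attained at k = 1)
  C[0][2] = min over k of (A[0][0] + B[0][2] = 5 + -5 = 0, A[0][1] + B[1][2] = 4 + -5 = -1, A[0][2] + B[2][2] = 10 + 4 = 14) = -1 (attained at k = 1)
  C[1][0] = min over k of (A[1][0] + B[0][0] = 5 + 10 = 15, A[1][1] + B[1][0] = -5 + 2 = -3, A[1][2] + B[2][0] = 9 + 2 = 11) = -3 (attained at k = 1)
  C[1][1] = min over k of (A[1][0] + B[0][1] = 5 + 0 = 5, A[1][1] + B[1][1] = -5 + -2 = -7, A[1][2] + B[2][1] = 9 + -3 = 6) = -7 (attained at k = 1)
  C[1][2] = min over k of (A[1][0] + B[0][2] = 5 + -5 = 0, A[1][1] + B[1][2] = -5 + -5 = -10, A[1][2] + B[2][2] = 9 + 4 = 13) = -10 (attained at k = 1)
  C[2][0] = min over k of (A[2][0] + B[0][0] = 3 + 10 = 13, A[2][1] + B[1][0] = 2 + 2 = 4, A[2][2] + B[2][0] = -3 + 2 = -1) = -1 (attained at k = 2)
  C[2][1] = min over k of (A[2][0] + B[0][1] = 3 + 0 = 3, A[2][1] + B[1][1] = 2 + -2 = 0, A[2][2] + B[2][1] = -3 + -3 = -6) = -6 (attained at k = 2)
  C[2][2] = min over k of (A[2][0] + B[0][2] = 3 + -5 = -2, A[2][1] + B[1][2] = 2 + -5 = -3, A[2][2] + B[2][2] = -3 + 4 = 1) = -3 (attained at k = 1)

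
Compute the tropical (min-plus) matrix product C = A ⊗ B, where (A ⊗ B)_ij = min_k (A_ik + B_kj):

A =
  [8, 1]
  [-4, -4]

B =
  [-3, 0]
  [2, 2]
A ⊗ B =
  [3, 3]
  [-7, -4]

Apply the min-plus product entry-by-entry:
  C[0][0] = min over k of (A[0][0] + B[0][0] = 8 + -3 = 5, A[0][1] + B[1][0] = 1 + 2 = 3) = 3 (attained at k = 1)
  C[0][1] = min over k of (A[0][0] + B[0][1] = 8 + 0 = 8, A[0][1] + B[1][1] = 1 + 2 = 3) = 3 (attained at k = 1)
  C[1][0] = min over k of (A[1][0] + B[0][0] = -4 + -3 = -7, A[1][1] + B[1][0] = -4 + 2 = -2) = -7 (attained at k = 0)
  C[1][1] = min over k of (A[1][0] + B[0][1] = -4 + 0 = -4, A[1][1] + B[1][1] = -4 + 2 = -2) = -4 (attained at k = 0)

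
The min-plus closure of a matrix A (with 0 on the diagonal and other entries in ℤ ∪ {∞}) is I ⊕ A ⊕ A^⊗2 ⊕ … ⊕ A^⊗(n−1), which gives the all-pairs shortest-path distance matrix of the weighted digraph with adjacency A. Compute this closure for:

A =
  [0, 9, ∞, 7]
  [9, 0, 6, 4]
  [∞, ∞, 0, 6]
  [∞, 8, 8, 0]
Closure =
  [0, 9, 15, 7]
  [9, 0, 6, 4]
  [23, 14, 0, 6]
  [17, 8, 8, 0]

This is the Floyd-Warshall all-pairs shortest-path computation. For each intermediate vertex k = 0, 1, …, 3, update dist[i][j] ← min(dist[i][j], dist[i][k] + dist[k][j]). The final matrix gives, for each (i, j), the minimum total weight of any directed path from i to j (possibly empty when i = j).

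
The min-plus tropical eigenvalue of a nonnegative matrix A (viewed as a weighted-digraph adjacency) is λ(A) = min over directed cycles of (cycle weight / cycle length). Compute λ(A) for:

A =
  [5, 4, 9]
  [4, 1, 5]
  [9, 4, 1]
λ(A) = 1

Enumerate directed cycles and compute their means (weight / length). Sample:
  cycle 0 → 0: weight = 5, length = 1, mean = 5/1 ≈ 5.000
  cycle 1 → 1: weight = 1, length = 1, mean = 1/1 ≈ 1.000
  cycle 2 → 2: weight = 1, length = 1, mean = 1/1 ≈ 1.000
  cycle 0 → 1 → 0: weight = 8, length = 2, mean = 8/2 ≈ 4.000
  cycle 0 → 2 → 0: weight = 18, length = 2, mean = 18/2 ≈ 9.000
  cycle 1 → 0 → 1: weight = 8, length = 2, mean = 8/2 ≈ 4.000
Minimum mean = 1.000, attained e.g. along the cycle 1 → 1 with weight 1 and length 1. So λ(A) = 1/1 = 1.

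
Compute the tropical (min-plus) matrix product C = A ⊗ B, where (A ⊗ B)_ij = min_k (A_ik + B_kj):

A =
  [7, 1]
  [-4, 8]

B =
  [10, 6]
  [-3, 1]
A ⊗ B =
  [-2, 2]
  [5, 2]

Apply the min-plus product entry-by-entry:
  C[0][0] = min over k of (A[0][0] + B[0][0] = 7 + 10 = 17, A[0][1] + B[1][0] = 1 + -3 = -2) = -2 (attained at k = 1)
  C[0][1] = min over k of (A[0][0] + B[0][1] = 7 + 6 = 13, A[0][1] + B[1][1] = 1 + 1 = 2) = 2 (attained at k = 1)
  C[1][0] = min over k of (A[1][0] + B[0][0] = -4 + 10 = 6, A[1][1] + B[1][0] = 8 + -3 = 5) = 5 (attained at k = 1)
  C[1][1] = min over k of (A[1][0] + B[0][1] = -4 + 6 = 2, A[1][1] + B[1][1] = 8 + 1 = 9) = 2 (attained at k = 0)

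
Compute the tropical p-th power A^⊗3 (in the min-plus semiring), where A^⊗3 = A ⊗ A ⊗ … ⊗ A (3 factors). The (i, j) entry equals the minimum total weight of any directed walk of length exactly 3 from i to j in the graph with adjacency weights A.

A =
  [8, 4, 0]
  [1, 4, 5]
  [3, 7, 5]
A^⊗3 =
  [8, 7, 3]
  [4, 8, 5]
  [6, 10, 8]

Each entry (A^⊗3)_ij equals the minimum over all length-3 walks i = v_0 → v_1 → … → v_3 = j of Σ_t A[v_t][v_{t+1}]. For example, for (i, j) = (0, 2) we minimise over 9 possible intermediate vertex sequences; the minimum is 3, attained along the walk 0 → 2 → 0 → 2.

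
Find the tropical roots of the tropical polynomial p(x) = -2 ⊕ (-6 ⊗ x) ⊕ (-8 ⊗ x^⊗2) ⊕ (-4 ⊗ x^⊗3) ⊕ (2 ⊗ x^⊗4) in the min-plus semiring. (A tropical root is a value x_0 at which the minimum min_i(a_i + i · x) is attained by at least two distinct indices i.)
Roots: {-6, -4, 2, 4}

Each tropical root is a break point of the lower envelope of the lines y = a_i + i · x (there are 5 lines, with slopes 0, 1, ..., 4). Only the lines that attain the minimum somewhere contribute to roots; other lines are dominated. Here the surviving (envelope) indices are i = 4, i = 3, i = 2, i = 1, i = 0.
Intersections between consecutive envelope lines give the roots: for adjacent envelope indices i < j the intersection is x = (a_i − a_j) / (j − i). Reading off the sorted break points: {-6, -4, 2, 4}.
Verification: at each break x_0, at least two indices attain the minimum of min_i(a_i + i · x_0).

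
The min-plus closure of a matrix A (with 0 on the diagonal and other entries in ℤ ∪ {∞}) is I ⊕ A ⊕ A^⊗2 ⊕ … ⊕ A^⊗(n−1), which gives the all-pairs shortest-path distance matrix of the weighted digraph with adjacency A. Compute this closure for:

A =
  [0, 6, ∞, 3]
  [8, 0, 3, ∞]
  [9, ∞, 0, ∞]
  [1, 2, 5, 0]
Closure =
  [0, 5, 8, 3]
  [8, 0, 3, 11]
  [9, 14, 0, 12]
  [1, 2, 5, 0]

This is the Floyd-Warshall all-pairs shortest-path computation. For each intermediate vertex k = 0, 1, …, 3, update dist[i][j] ← min(dist[i][j], dist[i][k] + dist[k][j]). The final matrix gives, for each (i, j), the minimum total weight of any directed path from i to j (possibly empty when i = j).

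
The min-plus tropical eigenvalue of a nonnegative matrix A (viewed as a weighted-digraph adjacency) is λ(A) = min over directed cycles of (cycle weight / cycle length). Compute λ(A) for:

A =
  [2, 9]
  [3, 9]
λ(A) = 2

Enumerate directed cycles and compute their means (weight / length). Sample:
  cycle 0 → 0: weight = 2, length = 1, mean = 2/1 ≈ 2.000
  cycle 1 → 1: weight = 9, length = 1, mean = 9/1 ≈ 9.000
  cycle 0 → 1 → 0: weight = 12, length = 2, mean = 12/2 ≈ 6.000
  cycle 1 → 0 → 1: weight = 12, length = 2, mean = 12/2 ≈ 6.000
Minimum mean = 2.000, attained e.g. along the cycle 0 → 0 with weight 2 and length 1. So λ(A) = 2/1 = 2.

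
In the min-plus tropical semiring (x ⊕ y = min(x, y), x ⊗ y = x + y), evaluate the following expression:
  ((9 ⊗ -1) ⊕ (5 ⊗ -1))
((9 ⊗ -1) ⊕ (5 ⊗ -1)) = 4

Expand innermost to outermost. Recall ⊕ takes the minimum of its arguments and ⊗ takes their sum. Working out the expression ((9 ⊗ -1) ⊕ (5 ⊗ -1)) gives 4.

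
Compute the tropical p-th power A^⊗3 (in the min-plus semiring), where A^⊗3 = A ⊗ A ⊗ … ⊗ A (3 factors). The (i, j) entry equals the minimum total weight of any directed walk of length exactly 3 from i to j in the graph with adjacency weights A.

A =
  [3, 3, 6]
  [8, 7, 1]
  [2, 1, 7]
A^⊗3 =
  [6, 5, 7]
  [6, 6, 3]
  [4, 3, 6]

Each entry (A^⊗3)_ij equals the minimum over all length-3 walks i = v_0 → v_1 → … → v_3 = j of Σ_t A[v_t][v_{t+1}]. For example, for (i, j) = (0, 2) we minimise over 9 possible intermediate vertex sequences; the minimum is 7, attained along the walk 0 → 0 → 1 → 2.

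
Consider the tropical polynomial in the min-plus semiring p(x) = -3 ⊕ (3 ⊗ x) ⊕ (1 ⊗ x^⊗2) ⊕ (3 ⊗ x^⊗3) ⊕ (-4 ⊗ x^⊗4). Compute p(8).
p(8) = -3

A tropical monomial a ⊗ x^⊗i evaluates to a + i · x. Evaluating each term at x = 8:
  Term 0 contributes -3 + 0 · 8 = -3
  Term 1 contributes 3 + 1 · 8 = 11
  Term 2 contributes 1 + 2 · 8 = 17
  Term 3 contributes 3 + 3 · 8 = 27
  Term 4 contributes -4 + 4 · 8 = 28
p(8) = ⊕ of these = min[-3, 11, 17, 27, 28] = -3.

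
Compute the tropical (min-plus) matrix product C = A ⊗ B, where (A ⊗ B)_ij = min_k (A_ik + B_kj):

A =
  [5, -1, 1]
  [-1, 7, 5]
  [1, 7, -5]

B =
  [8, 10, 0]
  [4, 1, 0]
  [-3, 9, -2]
A ⊗ B =
  [-2, 0, -1]
  [2, 8, -1]
  [-8, 4, -7]

Apply the min-plus product entry-by-entry:
  C[0][0] = min over k of (A[0][0] + B[0][0] = 5 + 8 = 13, A[0][1] + B[1][0] = -1 + 4 = 3, A[0][2] + B[2][0] = 1 + -3 = -2) = -2 (attained at k = 2)
  C[0][1] = min over k of (A[0][0] + B[0][1] = 5 + 10 = 15, A[0][1] + B[1][1] = -1 + 1 = 0, A[0][2] + B[2][1] = 1 + 9 = 10) = 0 (attained at k = 1)
  C[0][2] = min over k of (A[0][0] + B[0][2] = 5 + 0 = 5, A[0][1] + B[1][2] = -1 + 0 = -1, A[0][2] + B[2][2] = 1 + -2 = -1) = -1 (attained at k = 1)
  C[1][0] = min over k of (A[1][0] + B[0][0] = -1 + 8 = 7, A[1][1] + B[1][0] = 7 + 4 = 11, A[1][2] + B[2][0] = 5 + -3 = 2) = 2 (attained at k = 2)
  C[1][1] = min over k of (A[1][0] + B[0][1] = -1 + 10 = 9, A[1][1] + B[1][1] = 7 + 1 = 8, A[1][2] + B[2][1] = 5 + 9 = 14) = 8 (attained at k = 1)
  C[1][2] = min over k of (A[1][0] + B[0][2] = -1 + 0 = -1, A[1][1] + B[1][2] = 7 + 0 = 7, A[1][2] + B[2][2] = 5 + -2 = 3) = -1 (attained at k = 0)
  C[2][0] = min over k of (A[2][0] + B[0][0] = 1 + 8 = 9, A[2][1] + B[1][0] = 7 + 4 = 11, A[2][2] + B[2][0] = -5 + -3 = -8) = -8 (attained at k = 2)
  C[2][1] = min over k of (A[2][0] + B[0][1] = 1 + 10 = 11, A[2][1] + B[1][1] = 7 + 1 = 8, A[2][2] + B[2][1] = -5 + 9 = 4) = 4 (attained at k = 2)
  C[2][2] = min over k of (A[2][0] + B[0][2] = 1 + 0 = 1, A[2][1] + B[1][2] = 7 + 0 = 7, A[2][2] + B[2][2] = -5 + -2 = -7) = -7 (attained at k = 2)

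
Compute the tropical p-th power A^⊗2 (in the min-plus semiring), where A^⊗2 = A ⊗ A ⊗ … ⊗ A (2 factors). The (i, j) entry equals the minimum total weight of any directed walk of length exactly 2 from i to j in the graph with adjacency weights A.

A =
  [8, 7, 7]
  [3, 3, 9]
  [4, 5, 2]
A^⊗2 =
  [10, 10, 9]
  [6, 6, 10]
  [6, 7, 4]

Each entry (A^⊗2)_ij equals the minimum over all length-2 walks i = v_0 → v_1 → … → v_2 = j of Σ_t A[v_t][v_{t+1}]. For example, for (i, j) = (0, 2) we minimise over 3 possible intermediate vertex sequences; the minimum is 9, attained along the walk 0 → 2 → 2.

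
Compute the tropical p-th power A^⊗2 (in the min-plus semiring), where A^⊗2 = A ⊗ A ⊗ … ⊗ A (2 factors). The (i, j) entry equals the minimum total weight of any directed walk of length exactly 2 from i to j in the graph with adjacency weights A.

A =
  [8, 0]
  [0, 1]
A^⊗2 =
  [0, 1]
  [1, 0]

Each entry (A^⊗2)_ij equals the minimum over all length-2 walks i = v_0 → v_1 → … → v_2 = j of Σ_t A[v_t][v_{t+1}]. For example, for (i, j) = (0, 1) we minimise over 2 possible intermediate vertex sequences; the minimum is 1, attained along the walk 0 → 1 → 1.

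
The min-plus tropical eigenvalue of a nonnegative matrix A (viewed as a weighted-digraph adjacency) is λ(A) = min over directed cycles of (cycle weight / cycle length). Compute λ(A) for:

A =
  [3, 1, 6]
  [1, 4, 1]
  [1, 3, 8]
λ(A) = 1

Enumerate directed cycles and compute their means (weight / length). Sample:
  cycle 0 → 0: weight = 3, length = 1, mean = 3/1 ≈ 3.000
  cycle 1 → 1: weight = 4, length = 1, mean = 4/1 ≈ 4.000
  cycle 2 → 2: weight = 8, length = 1, mean = 8/1 ≈ 8.000
  cycle 0 → 1 → 0: weight = 2, length = 2, mean = 2/2 ≈ 1.000
  cycle 0 → 2 → 0: weight = 7, length = 2, mean = 7/2 ≈ 3.500
  cycle 1 → 0 → 1: weight = 2, length = 2, mean = 2/2 ≈ 1.000
Minimum mean = 1.000, attained e.g. along the cycle 0 → 1 → 0 with weight 2 and length 2. So λ(A) = 2/2 = 1.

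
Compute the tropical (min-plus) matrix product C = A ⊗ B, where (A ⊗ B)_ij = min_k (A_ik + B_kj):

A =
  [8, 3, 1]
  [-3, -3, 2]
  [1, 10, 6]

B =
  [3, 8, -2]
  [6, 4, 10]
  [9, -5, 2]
A ⊗ B =
  [9, -4, 3]
  [0, -3, -5]
  [4, 1, -1]

Apply the min-plus product entry-by-entry:
  C[0][0] = min over k of (A[0][0] + B[0][0] = 8 + 3 = 11, A[0][1] + B[1][0] = 3 + 6 = 9, A[0][2] + B[2][0] = 1 + 9 = 10) = 9 (attained at k = 1)
  C[0][1] = min over k of (A[0][0] + B[0][1] = 8 + 8 = 16, A[0][1] + B[1][1] = 3 + 4 = 7, A[0][2] + B[2][1] = 1 + -5 = -4) = -4 (attained at k = 2)
  C[0][2] = min over k of (A[0][0] + B[0][2] = 8 + -2 = 6, A[0][1] + B[1][2] = 3 + 10 = 13, A[0][2] + B[2][2] = 1 + 2 = 3) = 3 (attained at k = 2)
  C[1][0] = min over k of (A[1][0] + B[0][0] = -3 + 3 = 0, A[1][1] + B[1][0] = -3 + 6 = 3, A[1][2] + B[2][0] = 2 + 9 = 11) = 0 (attained at k = 0)
  C[1][1] = min over k of (A[1][0] + B[0][1] = -3 + 8 = 5, A[1][1] + B[1][1] = -3 + 4 = 1, A[1][2] + B[2][1] = 2 + -5 = -3) = -3 (attained at k = 2)
  C[1][2] = min over k of (A[1][0] + B[0][2] = -3 + -2 = -5, A[1][1] + B[1][2] = -3 + 10 = 7, A[1][2] + B[2][2] = 2 + 2 = 4) = -5 (attained at k = 0)
  C[2][0] = min over k of (A[2][0] + B[0][0] = 1 + 3 = 4, A[2][1] + B[1][0] = 10 + 6 = 16, A[2][2] + B[2][0] = 6 + 9 = 15) = 4 (attained at k = 0)
  C[2][1] = min over k of (A[2][0] + B[0][1] = 1 + 8 = 9, A[2][1] + B[1][1] = 10 + 4 = 14, A[2][2] + B[2][1] = 6 + -5 = 1) = 1 (attained at k = 2)
  C[2][2] = min over k of (A[2][0] + B[0][2] = 1 + -2 = -1, A[2][1] + B[1][2] = 10 + 10 = 20, A[2][2] + B[2][2] = 6 + 2 = 8) = -1 (attained at k = 0)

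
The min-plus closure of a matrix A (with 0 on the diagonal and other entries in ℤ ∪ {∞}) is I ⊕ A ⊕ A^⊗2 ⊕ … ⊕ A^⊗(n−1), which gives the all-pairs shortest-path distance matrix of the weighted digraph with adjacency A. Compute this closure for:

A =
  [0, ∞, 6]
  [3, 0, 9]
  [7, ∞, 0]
Closure =
  [0, ∞, 6]
  [3, 0, 9]
  [7, ∞, 0]

This is the Floyd-Warshall all-pairs shortest-path computation. For each intermediate vertex k = 0, 1, …, 2, update dist[i][j] ← min(dist[i][j], dist[i][k] + dist[k][j]). The final matrix gives, for each (i, j), the minimum total weight of any directed path from i to j (possibly empty when i = j).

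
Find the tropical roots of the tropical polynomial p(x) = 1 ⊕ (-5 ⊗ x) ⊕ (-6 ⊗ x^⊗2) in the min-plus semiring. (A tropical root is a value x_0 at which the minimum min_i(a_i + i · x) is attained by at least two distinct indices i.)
Roots: {1, 6}

Each tropical root is a break point of the lower envelope of the lines y = a_i + i · x (there are 3 lines, with slopes 0, 1, ..., 2). Only the lines that attain the minimum somewhere contribute to roots; other lines are dominated. Here the surviving (envelope) indices are i = 2, i = 1, i = 0.
Intersections between consecutive envelope lines give the roots: for adjacent envelope indices i < j the intersection is x = (a_i − a_j) / (j − i). Reading off the sorted break points: {1, 6}.
Verification: at each break x_0, at least two indices attain the minimum of min_i(a_i + i · x_0).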